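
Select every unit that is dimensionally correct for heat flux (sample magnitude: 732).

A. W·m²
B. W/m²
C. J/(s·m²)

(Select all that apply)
B, C

heat flux has SI base units: kg / s^3

Checking each option against kg / s^3:
  A. W·m²: ✗ does not match
  B. W/m²: ✓ matches
  C. J/(s·m²): ✓ matches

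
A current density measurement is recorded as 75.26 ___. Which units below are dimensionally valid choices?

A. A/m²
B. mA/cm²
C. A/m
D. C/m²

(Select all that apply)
A, B

current density has SI base units: A / m^2

Checking each option against A / m^2:
  A. A/m²: ✓ matches
  B. mA/cm²: ✓ matches
  C. A/m: ✗ does not match
  D. C/m²: ✗ does not match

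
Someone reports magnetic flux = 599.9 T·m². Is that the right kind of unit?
Yes

magnetic flux has SI base units: kg * m^2 / (A * s^2)
T·m² reduces to the same SI base units, so it is a valid unit for magnetic flux.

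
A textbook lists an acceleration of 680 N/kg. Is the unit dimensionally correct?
Yes

acceleration has SI base units: m / s^2
N/kg reduces to the same SI base units, so it is a valid unit for acceleration.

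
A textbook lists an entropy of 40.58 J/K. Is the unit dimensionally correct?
Yes

entropy has SI base units: kg * m^2 / (s^2 * K)
J/K reduces to the same SI base units, so it is a valid unit for entropy.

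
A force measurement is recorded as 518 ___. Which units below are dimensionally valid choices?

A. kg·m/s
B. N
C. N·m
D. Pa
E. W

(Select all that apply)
B

force has SI base units: kg * m / s^2

Checking each option against kg * m / s^2:
  A. kg·m/s: ✗ does not match
  B. N: ✓ matches
  C. N·m: ✗ does not match
  D. Pa: ✗ does not match
  E. W: ✗ does not match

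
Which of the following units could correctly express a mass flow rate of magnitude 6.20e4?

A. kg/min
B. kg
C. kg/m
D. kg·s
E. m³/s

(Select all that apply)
A

mass flow rate has SI base units: kg / s

Checking each option against kg / s:
  A. kg/min: ✓ matches
  B. kg: ✗ does not match
  C. kg/m: ✗ does not match
  D. kg·s: ✗ does not match
  E. m³/s: ✗ does not match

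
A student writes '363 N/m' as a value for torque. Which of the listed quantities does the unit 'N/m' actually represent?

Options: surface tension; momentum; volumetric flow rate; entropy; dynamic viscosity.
surface tension

torque should have units dimensionally equivalent to kg * m^2 / s^2 (e.g. N·m).
The given unit 'N/m' reduces to kg / s^2. Of the listed options, that is the dimensionality of surface tension.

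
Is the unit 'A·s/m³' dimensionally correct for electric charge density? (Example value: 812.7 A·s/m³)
Yes

electric charge density has SI base units: A * s / m^3
A·s/m³ reduces to the same SI base units, so it is a valid unit for electric charge density.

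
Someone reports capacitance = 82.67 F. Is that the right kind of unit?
Yes

capacitance has SI base units: A^2 * s^4 / (kg * m^2)
F reduces to the same SI base units, so it is a valid unit for capacitance.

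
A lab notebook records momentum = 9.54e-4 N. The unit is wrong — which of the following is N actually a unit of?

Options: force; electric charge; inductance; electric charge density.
force

momentum should have units dimensionally equivalent to kg * m / s (e.g. kg·m/s).
The given unit 'N' reduces to kg * m / s^2. Of the listed options, that is the dimensionality of force.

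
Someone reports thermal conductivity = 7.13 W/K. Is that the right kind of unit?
No

thermal conductivity has SI base units: kg * m / (s^3 * K)
W/K does NOT reduce to kg * m / (s^3 * K); a valid unit for thermal conductivity would be e.g. W/(m·K).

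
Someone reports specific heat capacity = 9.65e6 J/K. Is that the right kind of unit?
No

specific heat capacity has SI base units: m^2 / (s^2 * K)
J/K does NOT reduce to m^2 / (s^2 * K); a valid unit for specific heat capacity would be e.g. J/(kg·K).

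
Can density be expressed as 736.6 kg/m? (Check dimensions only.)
No

density has SI base units: kg / m^3
kg/m does NOT reduce to kg / m^3; a valid unit for density would be e.g. kg/m³.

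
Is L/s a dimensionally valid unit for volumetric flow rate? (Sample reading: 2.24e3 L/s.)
Yes

volumetric flow rate has SI base units: m^3 / s
L/s reduces to the same SI base units, so it is a valid unit for volumetric flow rate.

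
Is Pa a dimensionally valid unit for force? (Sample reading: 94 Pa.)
No

force has SI base units: kg * m / s^2
Pa does NOT reduce to kg * m / s^2; a valid unit for force would be e.g. N.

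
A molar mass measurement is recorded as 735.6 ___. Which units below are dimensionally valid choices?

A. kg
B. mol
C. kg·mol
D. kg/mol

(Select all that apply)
D

molar mass has SI base units: kg / mol

Checking each option against kg / mol:
  A. kg: ✗ does not match
  B. mol: ✗ does not match
  C. kg·mol: ✗ does not match
  D. kg/mol: ✓ matches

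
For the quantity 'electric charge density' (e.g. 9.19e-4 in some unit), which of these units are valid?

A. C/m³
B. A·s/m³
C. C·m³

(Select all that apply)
A, B

electric charge density has SI base units: A * s / m^3

Checking each option against A * s / m^3:
  A. C/m³: ✓ matches
  B. A·s/m³: ✓ matches
  C. C·m³: ✗ does not match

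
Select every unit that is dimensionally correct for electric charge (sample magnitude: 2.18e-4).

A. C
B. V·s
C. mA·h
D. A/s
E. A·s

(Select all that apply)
A, C, E

electric charge has SI base units: A * s

Checking each option against A * s:
  A. C: ✓ matches
  B. V·s: ✗ does not match
  C. mA·h: ✓ matches
  D. A/s: ✗ does not match
  E. A·s: ✓ matches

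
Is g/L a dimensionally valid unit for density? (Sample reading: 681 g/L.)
Yes

density has SI base units: kg / m^3
g/L reduces to the same SI base units, so it is a valid unit for density.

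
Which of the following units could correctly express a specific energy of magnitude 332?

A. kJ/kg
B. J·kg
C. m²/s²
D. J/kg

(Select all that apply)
A, C, D

specific energy has SI base units: m^2 / s^2

Checking each option against m^2 / s^2:
  A. kJ/kg: ✓ matches
  B. J·kg: ✗ does not match
  C. m²/s²: ✓ matches
  D. J/kg: ✓ matches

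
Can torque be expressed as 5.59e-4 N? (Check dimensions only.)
No

torque has SI base units: kg * m^2 / s^2
N does NOT reduce to kg * m^2 / s^2; a valid unit for torque would be e.g. N·m.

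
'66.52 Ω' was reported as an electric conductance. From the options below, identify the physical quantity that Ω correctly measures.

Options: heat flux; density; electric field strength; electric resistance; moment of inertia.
electric resistance

electric conductance should have units dimensionally equivalent to A^2 * s^3 / (kg * m^2) (e.g. S).
The given unit 'Ω' reduces to kg * m^2 / (A^2 * s^3). Of the listed options, that is the dimensionality of electric resistance.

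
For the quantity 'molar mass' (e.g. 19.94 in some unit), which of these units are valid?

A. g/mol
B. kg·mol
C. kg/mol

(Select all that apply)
A, C

molar mass has SI base units: kg / mol

Checking each option against kg / mol:
  A. g/mol: ✓ matches
  B. kg·mol: ✗ does not match
  C. kg/mol: ✓ matches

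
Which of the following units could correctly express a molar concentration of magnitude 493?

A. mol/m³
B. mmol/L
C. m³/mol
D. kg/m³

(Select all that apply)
A, B

molar concentration has SI base units: mol / m^3

Checking each option against mol / m^3:
  A. mol/m³: ✓ matches
  B. mmol/L: ✓ matches
  C. m³/mol: ✗ does not match
  D. kg/m³: ✗ does not match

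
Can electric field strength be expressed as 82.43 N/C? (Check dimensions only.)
Yes

electric field strength has SI base units: kg * m / (A * s^3)
N/C reduces to the same SI base units, so it is a valid unit for electric field strength.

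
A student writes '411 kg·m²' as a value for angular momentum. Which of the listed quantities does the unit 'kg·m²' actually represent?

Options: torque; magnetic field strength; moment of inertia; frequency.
moment of inertia

angular momentum should have units dimensionally equivalent to kg * m^2 / s (e.g. kg·m²/s).
The given unit 'kg·m²' reduces to kg * m^2. Of the listed options, that is the dimensionality of moment of inertia.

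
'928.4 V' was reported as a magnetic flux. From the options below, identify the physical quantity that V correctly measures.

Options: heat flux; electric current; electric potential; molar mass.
electric potential

magnetic flux should have units dimensionally equivalent to kg * m^2 / (A * s^2) (e.g. Wb).
The given unit 'V' reduces to kg * m^2 / (A * s^3). Of the listed options, that is the dimensionality of electric potential.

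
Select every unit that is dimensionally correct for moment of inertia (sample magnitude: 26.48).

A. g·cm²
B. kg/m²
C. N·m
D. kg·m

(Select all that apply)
A

moment of inertia has SI base units: kg * m^2

Checking each option against kg * m^2:
  A. g·cm²: ✓ matches
  B. kg/m²: ✗ does not match
  C. N·m: ✗ does not match
  D. kg·m: ✗ does not match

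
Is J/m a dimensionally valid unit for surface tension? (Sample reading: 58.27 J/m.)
No

surface tension has SI base units: kg / s^2
J/m does NOT reduce to kg / s^2; a valid unit for surface tension would be e.g. N/m.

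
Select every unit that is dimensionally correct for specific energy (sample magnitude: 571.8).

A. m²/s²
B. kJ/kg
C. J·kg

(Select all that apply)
A, B

specific energy has SI base units: m^2 / s^2

Checking each option against m^2 / s^2:
  A. m²/s²: ✓ matches
  B. kJ/kg: ✓ matches
  C. J·kg: ✗ does not match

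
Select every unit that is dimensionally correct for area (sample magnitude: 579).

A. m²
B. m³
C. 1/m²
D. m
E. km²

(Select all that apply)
A, E

area has SI base units: m^2

Checking each option against m^2:
  A. m²: ✓ matches
  B. m³: ✗ does not match
  C. 1/m²: ✗ does not match
  D. m: ✗ does not match
  E. km²: ✓ matches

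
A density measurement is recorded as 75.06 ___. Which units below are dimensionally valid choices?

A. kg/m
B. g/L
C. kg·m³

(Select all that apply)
B

density has SI base units: kg / m^3

Checking each option against kg / m^3:
  A. kg/m: ✗ does not match
  B. g/L: ✓ matches
  C. kg·m³: ✗ does not match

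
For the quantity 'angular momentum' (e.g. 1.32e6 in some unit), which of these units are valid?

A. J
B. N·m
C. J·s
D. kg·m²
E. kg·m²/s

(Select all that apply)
C, E

angular momentum has SI base units: kg * m^2 / s

Checking each option against kg * m^2 / s:
  A. J: ✗ does not match
  B. N·m: ✗ does not match
  C. J·s: ✓ matches
  D. kg·m²: ✗ does not match
  E. kg·m²/s: ✓ matches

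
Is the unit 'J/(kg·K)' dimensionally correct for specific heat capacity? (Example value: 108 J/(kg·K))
Yes

specific heat capacity has SI base units: m^2 / (s^2 * K)
J/(kg·K) reduces to the same SI base units, so it is a valid unit for specific heat capacity.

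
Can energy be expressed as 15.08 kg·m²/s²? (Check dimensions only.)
Yes

energy has SI base units: kg * m^2 / s^2
kg·m²/s² reduces to the same SI base units, so it is a valid unit for energy.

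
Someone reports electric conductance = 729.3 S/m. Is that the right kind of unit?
No

electric conductance has SI base units: A^2 * s^3 / (kg * m^2)
S/m does NOT reduce to A^2 * s^3 / (kg * m^2); a valid unit for electric conductance would be e.g. S.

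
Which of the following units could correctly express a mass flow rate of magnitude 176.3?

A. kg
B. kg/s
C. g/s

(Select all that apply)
B, C

mass flow rate has SI base units: kg / s

Checking each option against kg / s:
  A. kg: ✗ does not match
  B. kg/s: ✓ matches
  C. g/s: ✓ matches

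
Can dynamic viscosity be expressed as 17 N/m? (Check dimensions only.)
No

dynamic viscosity has SI base units: kg / (m * s)
N/m does NOT reduce to kg / (m * s); a valid unit for dynamic viscosity would be e.g. Pa·s.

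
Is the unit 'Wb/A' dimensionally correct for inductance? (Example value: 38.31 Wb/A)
Yes

inductance has SI base units: kg * m^2 / (A^2 * s^2)
Wb/A reduces to the same SI base units, so it is a valid unit for inductance.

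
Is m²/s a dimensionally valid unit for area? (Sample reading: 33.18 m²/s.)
No

area has SI base units: m^2
m²/s does NOT reduce to m^2; a valid unit for area would be e.g. m².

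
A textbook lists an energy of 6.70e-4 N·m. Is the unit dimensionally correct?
Yes

energy has SI base units: kg * m^2 / s^2
N·m reduces to the same SI base units, so it is a valid unit for energy.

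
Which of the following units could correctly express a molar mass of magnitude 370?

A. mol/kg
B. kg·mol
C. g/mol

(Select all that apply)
C

molar mass has SI base units: kg / mol

Checking each option against kg / mol:
  A. mol/kg: ✗ does not match
  B. kg·mol: ✗ does not match
  C. g/mol: ✓ matches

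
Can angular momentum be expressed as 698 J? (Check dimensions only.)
No

angular momentum has SI base units: kg * m^2 / s
J does NOT reduce to kg * m^2 / s; a valid unit for angular momentum would be e.g. kg·m²/s.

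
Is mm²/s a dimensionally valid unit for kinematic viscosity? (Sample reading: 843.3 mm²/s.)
Yes

kinematic viscosity has SI base units: m^2 / s
mm²/s reduces to the same SI base units, so it is a valid unit for kinematic viscosity.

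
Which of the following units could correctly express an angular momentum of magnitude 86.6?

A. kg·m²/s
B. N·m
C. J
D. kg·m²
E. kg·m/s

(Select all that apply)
A

angular momentum has SI base units: kg * m^2 / s

Checking each option against kg * m^2 / s:
  A. kg·m²/s: ✓ matches
  B. N·m: ✗ does not match
  C. J: ✗ does not match
  D. kg·m²: ✗ does not match
  E. kg·m/s: ✗ does not match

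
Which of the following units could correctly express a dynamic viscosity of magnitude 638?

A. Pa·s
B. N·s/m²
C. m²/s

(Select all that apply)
A, B

dynamic viscosity has SI base units: kg / (m * s)

Checking each option against kg / (m * s):
  A. Pa·s: ✓ matches
  B. N·s/m²: ✓ matches
  C. m²/s: ✗ does not match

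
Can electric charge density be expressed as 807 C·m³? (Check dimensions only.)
No

electric charge density has SI base units: A * s / m^3
C·m³ does NOT reduce to A * s / m^3; a valid unit for electric charge density would be e.g. C/m³.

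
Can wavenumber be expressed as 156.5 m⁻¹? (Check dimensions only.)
Yes

wavenumber has SI base units: 1 / m
m⁻¹ reduces to the same SI base units, so it is a valid unit for wavenumber.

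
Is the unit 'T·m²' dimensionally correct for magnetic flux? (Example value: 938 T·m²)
Yes

magnetic flux has SI base units: kg * m^2 / (A * s^2)
T·m² reduces to the same SI base units, so it is a valid unit for magnetic flux.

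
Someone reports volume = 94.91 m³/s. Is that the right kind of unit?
No

volume has SI base units: m^3
m³/s does NOT reduce to m^3; a valid unit for volume would be e.g. m³.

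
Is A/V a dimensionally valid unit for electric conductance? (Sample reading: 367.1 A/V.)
Yes

electric conductance has SI base units: A^2 * s^3 / (kg * m^2)
A/V reduces to the same SI base units, so it is a valid unit for electric conductance.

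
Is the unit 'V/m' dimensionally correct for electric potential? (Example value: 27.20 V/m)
No

electric potential has SI base units: kg * m^2 / (A * s^3)
V/m does NOT reduce to kg * m^2 / (A * s^3); a valid unit for electric potential would be e.g. V.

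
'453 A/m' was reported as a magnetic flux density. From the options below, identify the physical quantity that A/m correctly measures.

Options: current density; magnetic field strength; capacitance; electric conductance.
magnetic field strength

magnetic flux density should have units dimensionally equivalent to kg / (A * s^2) (e.g. T).
The given unit 'A/m' reduces to A / m. Of the listed options, that is the dimensionality of magnetic field strength.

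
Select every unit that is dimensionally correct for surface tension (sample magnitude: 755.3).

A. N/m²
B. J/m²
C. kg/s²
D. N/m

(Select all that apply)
B, C, D

surface tension has SI base units: kg / s^2

Checking each option against kg / s^2:
  A. N/m²: ✗ does not match
  B. J/m²: ✓ matches
  C. kg/s²: ✓ matches
  D. N/m: ✓ matches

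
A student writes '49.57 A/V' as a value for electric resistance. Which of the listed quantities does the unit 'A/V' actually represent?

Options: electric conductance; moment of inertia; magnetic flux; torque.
electric conductance

electric resistance should have units dimensionally equivalent to kg * m^2 / (A^2 * s^3) (e.g. Ω).
The given unit 'A/V' reduces to A^2 * s^3 / (kg * m^2). Of the listed options, that is the dimensionality of electric conductance.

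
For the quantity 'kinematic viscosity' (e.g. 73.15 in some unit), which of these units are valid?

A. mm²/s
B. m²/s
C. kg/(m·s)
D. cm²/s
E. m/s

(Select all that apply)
A, B, D

kinematic viscosity has SI base units: m^2 / s

Checking each option against m^2 / s:
  A. mm²/s: ✓ matches
  B. m²/s: ✓ matches
  C. kg/(m·s): ✗ does not match
  D. cm²/s: ✓ matches
  E. m/s: ✗ does not match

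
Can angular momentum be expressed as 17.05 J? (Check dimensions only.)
No

angular momentum has SI base units: kg * m^2 / s
J does NOT reduce to kg * m^2 / s; a valid unit for angular momentum would be e.g. kg·m²/s.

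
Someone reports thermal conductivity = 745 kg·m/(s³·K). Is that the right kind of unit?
Yes

thermal conductivity has SI base units: kg * m / (s^3 * K)
kg·m/(s³·K) reduces to the same SI base units, so it is a valid unit for thermal conductivity.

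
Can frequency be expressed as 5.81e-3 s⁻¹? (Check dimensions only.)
Yes

frequency has SI base units: 1 / s
s⁻¹ reduces to the same SI base units, so it is a valid unit for frequency.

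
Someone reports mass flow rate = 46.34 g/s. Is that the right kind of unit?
Yes

mass flow rate has SI base units: kg / s
g/s reduces to the same SI base units, so it is a valid unit for mass flow rate.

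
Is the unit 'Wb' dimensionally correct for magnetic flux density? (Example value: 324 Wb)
No

magnetic flux density has SI base units: kg / (A * s^2)
Wb does NOT reduce to kg / (A * s^2); a valid unit for magnetic flux density would be e.g. T.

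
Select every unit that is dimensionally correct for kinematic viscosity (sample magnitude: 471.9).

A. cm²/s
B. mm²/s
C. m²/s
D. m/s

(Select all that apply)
A, B, C

kinematic viscosity has SI base units: m^2 / s

Checking each option against m^2 / s:
  A. cm²/s: ✓ matches
  B. mm²/s: ✓ matches
  C. m²/s: ✓ matches
  D. m/s: ✗ does not match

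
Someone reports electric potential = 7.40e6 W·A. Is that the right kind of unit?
No

electric potential has SI base units: kg * m^2 / (A * s^3)
W·A does NOT reduce to kg * m^2 / (A * s^3); a valid unit for electric potential would be e.g. V.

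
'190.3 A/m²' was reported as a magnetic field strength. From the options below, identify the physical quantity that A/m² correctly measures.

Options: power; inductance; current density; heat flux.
current density

magnetic field strength should have units dimensionally equivalent to A / m (e.g. A/m).
The given unit 'A/m²' reduces to A / m^2. Of the listed options, that is the dimensionality of current density.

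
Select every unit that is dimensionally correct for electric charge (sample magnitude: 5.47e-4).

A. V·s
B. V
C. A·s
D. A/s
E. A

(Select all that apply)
C

electric charge has SI base units: A * s

Checking each option against A * s:
  A. V·s: ✗ does not match
  B. V: ✗ does not match
  C. A·s: ✓ matches
  D. A/s: ✗ does not match
  E. A: ✗ does not match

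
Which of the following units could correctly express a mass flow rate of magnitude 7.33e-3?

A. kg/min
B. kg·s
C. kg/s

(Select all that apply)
A, C

mass flow rate has SI base units: kg / s

Checking each option against kg / s:
  A. kg/min: ✓ matches
  B. kg·s: ✗ does not match
  C. kg/s: ✓ matches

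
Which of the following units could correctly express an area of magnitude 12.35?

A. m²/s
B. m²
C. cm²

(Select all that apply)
B, C

area has SI base units: m^2

Checking each option against m^2:
  A. m²/s: ✗ does not match
  B. m²: ✓ matches
  C. cm²: ✓ matches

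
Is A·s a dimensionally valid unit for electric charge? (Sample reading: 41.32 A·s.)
Yes

electric charge has SI base units: A * s
A·s reduces to the same SI base units, so it is a valid unit for electric charge.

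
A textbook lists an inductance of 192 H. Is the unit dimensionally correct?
Yes

inductance has SI base units: kg * m^2 / (A^2 * s^2)
H reduces to the same SI base units, so it is a valid unit for inductance.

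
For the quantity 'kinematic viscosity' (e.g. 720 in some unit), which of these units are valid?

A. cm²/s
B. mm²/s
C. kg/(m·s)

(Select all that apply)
A, B

kinematic viscosity has SI base units: m^2 / s

Checking each option against m^2 / s:
  A. cm²/s: ✓ matches
  B. mm²/s: ✓ matches
  C. kg/(m·s): ✗ does not match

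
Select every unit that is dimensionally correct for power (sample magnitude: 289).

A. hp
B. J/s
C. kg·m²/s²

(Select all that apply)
A, B

power has SI base units: kg * m^2 / s^3

Checking each option against kg * m^2 / s^3:
  A. hp: ✓ matches
  B. J/s: ✓ matches
  C. kg·m²/s²: ✗ does not match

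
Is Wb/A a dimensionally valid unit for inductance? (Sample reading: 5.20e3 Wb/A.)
Yes

inductance has SI base units: kg * m^2 / (A^2 * s^2)
Wb/A reduces to the same SI base units, so it is a valid unit for inductance.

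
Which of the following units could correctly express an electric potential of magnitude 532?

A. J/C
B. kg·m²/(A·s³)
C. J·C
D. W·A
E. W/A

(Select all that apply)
A, B, E

electric potential has SI base units: kg * m^2 / (A * s^3)

Checking each option against kg * m^2 / (A * s^3):
  A. J/C: ✓ matches
  B. kg·m²/(A·s³): ✓ matches
  C. J·C: ✗ does not match
  D. W·A: ✗ does not match
  E. W/A: ✓ matches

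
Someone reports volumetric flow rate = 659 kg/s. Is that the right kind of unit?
No

volumetric flow rate has SI base units: m^3 / s
kg/s does NOT reduce to m^3 / s; a valid unit for volumetric flow rate would be e.g. m³/s.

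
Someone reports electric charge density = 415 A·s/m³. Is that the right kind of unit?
Yes

electric charge density has SI base units: A * s / m^3
A·s/m³ reduces to the same SI base units, so it is a valid unit for electric charge density.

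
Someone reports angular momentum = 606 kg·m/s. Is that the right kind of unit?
No

angular momentum has SI base units: kg * m^2 / s
kg·m/s does NOT reduce to kg * m^2 / s; a valid unit for angular momentum would be e.g. kg·m²/s.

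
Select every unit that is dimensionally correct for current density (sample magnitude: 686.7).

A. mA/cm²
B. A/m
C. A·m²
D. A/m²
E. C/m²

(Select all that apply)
A, D

current density has SI base units: A / m^2

Checking each option against A / m^2:
  A. mA/cm²: ✓ matches
  B. A/m: ✗ does not match
  C. A·m²: ✗ does not match
  D. A/m²: ✓ matches
  E. C/m²: ✗ does not match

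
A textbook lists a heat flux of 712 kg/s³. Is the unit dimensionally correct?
Yes

heat flux has SI base units: kg / s^3
kg/s³ reduces to the same SI base units, so it is a valid unit for heat flux.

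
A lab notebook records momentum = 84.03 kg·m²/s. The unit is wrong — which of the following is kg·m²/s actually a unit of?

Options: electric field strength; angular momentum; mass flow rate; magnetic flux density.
angular momentum

momentum should have units dimensionally equivalent to kg * m / s (e.g. kg·m/s).
The given unit 'kg·m²/s' reduces to kg * m^2 / s. Of the listed options, that is the dimensionality of angular momentum.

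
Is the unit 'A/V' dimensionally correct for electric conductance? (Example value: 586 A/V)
Yes

electric conductance has SI base units: A^2 * s^3 / (kg * m^2)
A/V reduces to the same SI base units, so it is a valid unit for electric conductance.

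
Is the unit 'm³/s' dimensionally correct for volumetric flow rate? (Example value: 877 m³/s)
Yes

volumetric flow rate has SI base units: m^3 / s
m³/s reduces to the same SI base units, so it is a valid unit for volumetric flow rate.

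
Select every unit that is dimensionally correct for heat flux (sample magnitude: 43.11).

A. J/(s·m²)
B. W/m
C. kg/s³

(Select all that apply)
A, C

heat flux has SI base units: kg / s^3

Checking each option against kg / s^3:
  A. J/(s·m²): ✓ matches
  B. W/m: ✗ does not match
  C. kg/s³: ✓ matches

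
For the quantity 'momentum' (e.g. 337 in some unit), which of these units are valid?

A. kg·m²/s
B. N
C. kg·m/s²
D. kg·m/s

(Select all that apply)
D

momentum has SI base units: kg * m / s

Checking each option against kg * m / s:
  A. kg·m²/s: ✗ does not match
  B. N: ✗ does not match
  C. kg·m/s²: ✗ does not match
  D. kg·m/s: ✓ matches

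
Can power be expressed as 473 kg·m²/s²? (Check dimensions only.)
No

power has SI base units: kg * m^2 / s^3
kg·m²/s² does NOT reduce to kg * m^2 / s^3; a valid unit for power would be e.g. W.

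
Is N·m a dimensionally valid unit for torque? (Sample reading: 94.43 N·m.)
Yes

torque has SI base units: kg * m^2 / s^2
N·m reduces to the same SI base units, so it is a valid unit for torque.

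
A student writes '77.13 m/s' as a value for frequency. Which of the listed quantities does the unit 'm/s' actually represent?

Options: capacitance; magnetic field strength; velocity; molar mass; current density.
velocity

frequency should have units dimensionally equivalent to 1 / s (e.g. Hz).
The given unit 'm/s' reduces to m / s. Of the listed options, that is the dimensionality of velocity.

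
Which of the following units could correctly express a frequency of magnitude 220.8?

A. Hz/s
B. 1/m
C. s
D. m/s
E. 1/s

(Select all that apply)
E

frequency has SI base units: 1 / s

Checking each option against 1 / s:
  A. Hz/s: ✗ does not match
  B. 1/m: ✗ does not match
  C. s: ✗ does not match
  D. m/s: ✗ does not match
  E. 1/s: ✓ matches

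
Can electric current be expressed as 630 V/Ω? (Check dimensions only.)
Yes

electric current has SI base units: A
V/Ω reduces to the same SI base units, so it is a valid unit for electric current.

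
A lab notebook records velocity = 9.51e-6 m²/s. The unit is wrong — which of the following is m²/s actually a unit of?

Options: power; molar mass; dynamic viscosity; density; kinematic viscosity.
kinematic viscosity

velocity should have units dimensionally equivalent to m / s (e.g. m/s).
The given unit 'm²/s' reduces to m^2 / s. Of the listed options, that is the dimensionality of kinematic viscosity.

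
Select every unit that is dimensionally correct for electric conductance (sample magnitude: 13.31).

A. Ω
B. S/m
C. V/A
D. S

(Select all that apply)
D

electric conductance has SI base units: A^2 * s^3 / (kg * m^2)

Checking each option against A^2 * s^3 / (kg * m^2):
  A. Ω: ✗ does not match
  B. S/m: ✗ does not match
  C. V/A: ✗ does not match
  D. S: ✓ matches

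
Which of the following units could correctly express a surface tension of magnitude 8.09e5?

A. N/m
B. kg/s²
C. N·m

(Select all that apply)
A, B

surface tension has SI base units: kg / s^2

Checking each option against kg / s^2:
  A. N/m: ✓ matches
  B. kg/s²: ✓ matches
  C. N·m: ✗ does not match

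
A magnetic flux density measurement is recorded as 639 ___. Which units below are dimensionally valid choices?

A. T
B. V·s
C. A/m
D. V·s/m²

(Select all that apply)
A, D

magnetic flux density has SI base units: kg / (A * s^2)

Checking each option against kg / (A * s^2):
  A. T: ✓ matches
  B. V·s: ✗ does not match
  C. A/m: ✗ does not match
  D. V·s/m²: ✓ matches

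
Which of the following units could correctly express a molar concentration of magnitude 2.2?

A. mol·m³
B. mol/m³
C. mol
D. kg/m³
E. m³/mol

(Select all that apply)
B

molar concentration has SI base units: mol / m^3

Checking each option against mol / m^3:
  A. mol·m³: ✗ does not match
  B. mol/m³: ✓ matches
  C. mol: ✗ does not match
  D. kg/m³: ✗ does not match
  E. m³/mol: ✗ does not match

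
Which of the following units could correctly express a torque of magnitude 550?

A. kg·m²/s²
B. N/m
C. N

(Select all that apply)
A

torque has SI base units: kg * m^2 / s^2

Checking each option against kg * m^2 / s^2:
  A. kg·m²/s²: ✓ matches
  B. N/m: ✗ does not match
  C. N: ✗ does not match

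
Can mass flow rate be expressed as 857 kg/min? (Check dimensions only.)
Yes

mass flow rate has SI base units: kg / s
kg/min reduces to the same SI base units, so it is a valid unit for mass flow rate.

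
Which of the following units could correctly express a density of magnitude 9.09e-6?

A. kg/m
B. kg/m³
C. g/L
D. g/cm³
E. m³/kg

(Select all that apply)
B, C, D

density has SI base units: kg / m^3

Checking each option against kg / m^3:
  A. kg/m: ✗ does not match
  B. kg/m³: ✓ matches
  C. g/L: ✓ matches
  D. g/cm³: ✓ matches
  E. m³/kg: ✗ does not match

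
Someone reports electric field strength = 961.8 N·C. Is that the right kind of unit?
No

electric field strength has SI base units: kg * m / (A * s^3)
N·C does NOT reduce to kg * m / (A * s^3); a valid unit for electric field strength would be e.g. V/m.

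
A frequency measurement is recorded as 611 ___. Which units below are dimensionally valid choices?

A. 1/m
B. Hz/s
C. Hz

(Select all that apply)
C

frequency has SI base units: 1 / s

Checking each option against 1 / s:
  A. 1/m: ✗ does not match
  B. Hz/s: ✗ does not match
  C. Hz: ✓ matches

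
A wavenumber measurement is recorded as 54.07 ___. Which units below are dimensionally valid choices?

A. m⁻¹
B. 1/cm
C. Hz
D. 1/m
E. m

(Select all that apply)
A, B, D

wavenumber has SI base units: 1 / m

Checking each option against 1 / m:
  A. m⁻¹: ✓ matches
  B. 1/cm: ✓ matches
  C. Hz: ✗ does not match
  D. 1/m: ✓ matches
  E. m: ✗ does not match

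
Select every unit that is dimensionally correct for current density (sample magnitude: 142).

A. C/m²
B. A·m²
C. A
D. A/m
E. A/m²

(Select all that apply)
E

current density has SI base units: A / m^2

Checking each option against A / m^2:
  A. C/m²: ✗ does not match
  B. A·m²: ✗ does not match
  C. A: ✗ does not match
  D. A/m: ✗ does not match
  E. A/m²: ✓ matches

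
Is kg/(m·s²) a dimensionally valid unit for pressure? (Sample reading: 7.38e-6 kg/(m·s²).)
Yes

pressure has SI base units: kg / (m * s^2)
kg/(m·s²) reduces to the same SI base units, so it is a valid unit for pressure.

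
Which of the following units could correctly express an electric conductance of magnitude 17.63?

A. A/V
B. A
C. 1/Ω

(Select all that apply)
A, C

electric conductance has SI base units: A^2 * s^3 / (kg * m^2)

Checking each option against A^2 * s^3 / (kg * m^2):
  A. A/V: ✓ matches
  B. A: ✗ does not match
  C. 1/Ω: ✓ matches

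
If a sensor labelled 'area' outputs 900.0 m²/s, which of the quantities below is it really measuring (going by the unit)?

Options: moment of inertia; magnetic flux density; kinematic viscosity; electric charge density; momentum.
kinematic viscosity

area should have units dimensionally equivalent to m^2 (e.g. m²).
The given unit 'm²/s' reduces to m^2 / s. Of the listed options, that is the dimensionality of kinematic viscosity.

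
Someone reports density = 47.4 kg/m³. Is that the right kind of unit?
Yes

density has SI base units: kg / m^3
kg/m³ reduces to the same SI base units, so it is a valid unit for density.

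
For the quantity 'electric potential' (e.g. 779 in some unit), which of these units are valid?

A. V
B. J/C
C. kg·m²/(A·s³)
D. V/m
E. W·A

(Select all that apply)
A, B, C

electric potential has SI base units: kg * m^2 / (A * s^3)

Checking each option against kg * m^2 / (A * s^3):
  A. V: ✓ matches
  B. J/C: ✓ matches
  C. kg·m²/(A·s³): ✓ matches
  D. V/m: ✗ does not match
  E. W·A: ✗ does not match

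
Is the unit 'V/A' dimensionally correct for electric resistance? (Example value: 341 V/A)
Yes

electric resistance has SI base units: kg * m^2 / (A^2 * s^3)
V/A reduces to the same SI base units, so it is a valid unit for electric resistance.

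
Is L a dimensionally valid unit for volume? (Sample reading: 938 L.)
Yes

volume has SI base units: m^3
L reduces to the same SI base units, so it is a valid unit for volume.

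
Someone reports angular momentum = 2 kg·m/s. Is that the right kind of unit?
No

angular momentum has SI base units: kg * m^2 / s
kg·m/s does NOT reduce to kg * m^2 / s; a valid unit for angular momentum would be e.g. kg·m²/s.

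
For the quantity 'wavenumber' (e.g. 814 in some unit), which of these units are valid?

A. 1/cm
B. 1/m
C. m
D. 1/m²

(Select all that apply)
A, B

wavenumber has SI base units: 1 / m

Checking each option against 1 / m:
  A. 1/cm: ✓ matches
  B. 1/m: ✓ matches
  C. m: ✗ does not match
  D. 1/m²: ✗ does not match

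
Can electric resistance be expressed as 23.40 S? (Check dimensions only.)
No

electric resistance has SI base units: kg * m^2 / (A^2 * s^3)
S does NOT reduce to kg * m^2 / (A^2 * s^3); a valid unit for electric resistance would be e.g. Ω.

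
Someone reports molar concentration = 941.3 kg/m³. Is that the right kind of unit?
No

molar concentration has SI base units: mol / m^3
kg/m³ does NOT reduce to mol / m^3; a valid unit for molar concentration would be e.g. mol/m³.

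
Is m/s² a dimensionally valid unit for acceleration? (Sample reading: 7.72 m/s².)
Yes

acceleration has SI base units: m / s^2
m/s² reduces to the same SI base units, so it is a valid unit for acceleration.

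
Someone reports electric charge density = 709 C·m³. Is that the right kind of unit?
No

electric charge density has SI base units: A * s / m^3
C·m³ does NOT reduce to A * s / m^3; a valid unit for electric charge density would be e.g. C/m³.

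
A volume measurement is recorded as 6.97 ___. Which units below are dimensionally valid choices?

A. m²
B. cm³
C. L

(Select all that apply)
B, C

volume has SI base units: m^3

Checking each option against m^3:
  A. m²: ✗ does not match
  B. cm³: ✓ matches
  C. L: ✓ matches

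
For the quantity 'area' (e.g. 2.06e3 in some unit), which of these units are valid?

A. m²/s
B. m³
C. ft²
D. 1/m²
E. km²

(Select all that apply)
C, E

area has SI base units: m^2

Checking each option against m^2:
  A. m²/s: ✗ does not match
  B. m³: ✗ does not match
  C. ft²: ✓ matches
  D. 1/m²: ✗ does not match
  E. km²: ✓ matches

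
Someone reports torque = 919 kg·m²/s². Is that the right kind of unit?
Yes

torque has SI base units: kg * m^2 / s^2
kg·m²/s² reduces to the same SI base units, so it is a valid unit for torque.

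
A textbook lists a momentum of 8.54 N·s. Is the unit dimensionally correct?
Yes

momentum has SI base units: kg * m / s
N·s reduces to the same SI base units, so it is a valid unit for momentum.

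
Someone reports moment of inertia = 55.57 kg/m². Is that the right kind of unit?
No

moment of inertia has SI base units: kg * m^2
kg/m² does NOT reduce to kg * m^2; a valid unit for moment of inertia would be e.g. kg·m².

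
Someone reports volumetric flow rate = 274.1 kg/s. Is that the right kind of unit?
No

volumetric flow rate has SI base units: m^3 / s
kg/s does NOT reduce to m^3 / s; a valid unit for volumetric flow rate would be e.g. m³/s.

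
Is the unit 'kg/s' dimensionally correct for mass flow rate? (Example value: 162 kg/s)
Yes

mass flow rate has SI base units: kg / s
kg/s reduces to the same SI base units, so it is a valid unit for mass flow rate.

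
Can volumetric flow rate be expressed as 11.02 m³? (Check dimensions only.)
No

volumetric flow rate has SI base units: m^3 / s
m³ does NOT reduce to m^3 / s; a valid unit for volumetric flow rate would be e.g. m³/s.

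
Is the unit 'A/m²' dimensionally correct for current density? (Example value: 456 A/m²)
Yes

current density has SI base units: A / m^2
A/m² reduces to the same SI base units, so it is a valid unit for current density.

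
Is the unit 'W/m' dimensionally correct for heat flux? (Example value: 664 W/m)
No

heat flux has SI base units: kg / s^3
W/m does NOT reduce to kg / s^3; a valid unit for heat flux would be e.g. W/m².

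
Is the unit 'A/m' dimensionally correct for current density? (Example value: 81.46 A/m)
No

current density has SI base units: A / m^2
A/m does NOT reduce to A / m^2; a valid unit for current density would be e.g. A/m².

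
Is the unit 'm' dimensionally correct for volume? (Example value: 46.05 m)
No

volume has SI base units: m^3
m does NOT reduce to m^3; a valid unit for volume would be e.g. m³.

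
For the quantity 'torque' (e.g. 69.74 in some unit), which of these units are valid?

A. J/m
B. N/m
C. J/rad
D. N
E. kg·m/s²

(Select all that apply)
C

torque has SI base units: kg * m^2 / s^2

Checking each option against kg * m^2 / s^2:
  A. J/m: ✗ does not match
  B. N/m: ✗ does not match
  C. J/rad: ✓ matches
  D. N: ✗ does not match
  E. kg·m/s²: ✗ does not match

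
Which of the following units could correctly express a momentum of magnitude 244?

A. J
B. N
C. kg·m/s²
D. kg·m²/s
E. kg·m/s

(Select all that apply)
E

momentum has SI base units: kg * m / s

Checking each option against kg * m / s:
  A. J: ✗ does not match
  B. N: ✗ does not match
  C. kg·m/s²: ✗ does not match
  D. kg·m²/s: ✗ does not match
  E. kg·m/s: ✓ matches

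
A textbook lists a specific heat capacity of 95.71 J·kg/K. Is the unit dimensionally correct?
No

specific heat capacity has SI base units: m^2 / (s^2 * K)
J·kg/K does NOT reduce to m^2 / (s^2 * K); a valid unit for specific heat capacity would be e.g. J/(kg·K).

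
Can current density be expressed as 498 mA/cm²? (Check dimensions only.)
Yes

current density has SI base units: A / m^2
mA/cm² reduces to the same SI base units, so it is a valid unit for current density.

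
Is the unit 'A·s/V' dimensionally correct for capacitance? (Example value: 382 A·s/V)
Yes

capacitance has SI base units: A^2 * s^4 / (kg * m^2)
A·s/V reduces to the same SI base units, so it is a valid unit for capacitance.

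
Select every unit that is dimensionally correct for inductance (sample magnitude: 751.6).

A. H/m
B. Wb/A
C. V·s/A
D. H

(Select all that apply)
B, C, D

inductance has SI base units: kg * m^2 / (A^2 * s^2)

Checking each option against kg * m^2 / (A^2 * s^2):
  A. H/m: ✗ does not match
  B. Wb/A: ✓ matches
  C. V·s/A: ✓ matches
  D. H: ✓ matches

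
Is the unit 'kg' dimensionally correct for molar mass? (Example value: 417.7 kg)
No

molar mass has SI base units: kg / mol
kg does NOT reduce to kg / mol; a valid unit for molar mass would be e.g. kg/mol.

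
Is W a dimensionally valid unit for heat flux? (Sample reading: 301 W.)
No

heat flux has SI base units: kg / s^3
W does NOT reduce to kg / s^3; a valid unit for heat flux would be e.g. W/m².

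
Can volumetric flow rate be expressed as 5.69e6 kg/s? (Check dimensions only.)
No

volumetric flow rate has SI base units: m^3 / s
kg/s does NOT reduce to m^3 / s; a valid unit for volumetric flow rate would be e.g. m³/s.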